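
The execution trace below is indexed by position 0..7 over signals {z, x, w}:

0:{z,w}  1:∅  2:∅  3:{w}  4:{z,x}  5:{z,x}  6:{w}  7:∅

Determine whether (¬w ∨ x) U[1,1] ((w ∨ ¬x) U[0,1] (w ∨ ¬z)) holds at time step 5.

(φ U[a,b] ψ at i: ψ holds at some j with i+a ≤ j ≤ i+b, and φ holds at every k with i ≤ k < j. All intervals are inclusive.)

Holds

Need some j in [6,6] with ((w ∨ ¬x) U[0,1] (w ∨ ¬z)), and (¬w ∨ x) at every k in [5,j-1].
  j=6: ((w ∨ ¬x) U[0,1] (w ∨ ¬z)) holds; (¬w ∨ x) holds at every k in [5,5] → satisfied.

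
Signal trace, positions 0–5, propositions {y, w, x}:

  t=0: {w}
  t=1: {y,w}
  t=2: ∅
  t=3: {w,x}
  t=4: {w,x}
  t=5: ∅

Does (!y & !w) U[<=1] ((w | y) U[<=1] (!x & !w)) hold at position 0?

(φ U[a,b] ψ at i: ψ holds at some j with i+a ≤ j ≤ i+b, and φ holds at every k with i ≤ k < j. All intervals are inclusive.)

Does not hold

Need some j in [0,1] with ((w | y) U[<=1] (!x & !w)), and (!y & !w) at every k in [0,j-1].
  j=0: ((w | y) U[<=1] (!x & !w)) — fails.
  j=1: ((w | y) U[<=1] (!x & !w)) holds, but (!y & !w) fails at k=0 → not this j.
No j in the window works → until fails.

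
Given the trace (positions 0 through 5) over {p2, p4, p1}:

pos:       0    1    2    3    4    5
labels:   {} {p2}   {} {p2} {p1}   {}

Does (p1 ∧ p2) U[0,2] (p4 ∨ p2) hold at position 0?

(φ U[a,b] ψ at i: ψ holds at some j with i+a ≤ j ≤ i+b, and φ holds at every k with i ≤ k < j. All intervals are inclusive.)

False

Need some j in [0,2] with (p4 ∨ p2), and (p1 ∧ p2) at every k in [0,j-1].
  j=0: (p4 ∨ p2) false.
  j=1: (p4 ∨ p2) holds, but (p1 ∧ p2) fails at k=0 → not this j.
  j=2: (p4 ∨ p2) false.
No j in the window works → until fails.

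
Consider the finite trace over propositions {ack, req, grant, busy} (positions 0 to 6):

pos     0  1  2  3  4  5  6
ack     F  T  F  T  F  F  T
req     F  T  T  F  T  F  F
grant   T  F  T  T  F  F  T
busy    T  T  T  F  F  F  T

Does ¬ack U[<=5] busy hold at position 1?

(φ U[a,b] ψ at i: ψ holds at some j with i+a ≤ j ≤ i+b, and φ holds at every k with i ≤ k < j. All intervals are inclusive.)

True

Need some j in [1,6] with busy, and ¬ack at every k in [1,j-1].
  j=1: busy holds; no prefix to check → satisfied.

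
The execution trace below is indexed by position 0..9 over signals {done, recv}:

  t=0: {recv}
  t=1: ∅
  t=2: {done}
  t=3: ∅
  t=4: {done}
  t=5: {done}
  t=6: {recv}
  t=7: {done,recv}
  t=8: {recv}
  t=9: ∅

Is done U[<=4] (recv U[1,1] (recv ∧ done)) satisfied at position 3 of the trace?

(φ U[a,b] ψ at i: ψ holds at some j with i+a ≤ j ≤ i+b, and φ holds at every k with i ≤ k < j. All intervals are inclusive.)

No

Need some j in [3,7] with (recv U[1,1] (recv ∧ done)), and done at every k in [3,j-1].
  j=3: (recv U[1,1] (recv ∧ done)) — fails.
  j=4: (recv U[1,1] (recv ∧ done)) — fails.
  j=5: (recv U[1,1] (recv ∧ done)) — fails.
  j=6: (recv U[1,1] (recv ∧ done)) holds, but done fails at k=3 → not this j.
  j=7: (recv U[1,1] (recv ∧ done)) — fails.
No j in the window works → until fails.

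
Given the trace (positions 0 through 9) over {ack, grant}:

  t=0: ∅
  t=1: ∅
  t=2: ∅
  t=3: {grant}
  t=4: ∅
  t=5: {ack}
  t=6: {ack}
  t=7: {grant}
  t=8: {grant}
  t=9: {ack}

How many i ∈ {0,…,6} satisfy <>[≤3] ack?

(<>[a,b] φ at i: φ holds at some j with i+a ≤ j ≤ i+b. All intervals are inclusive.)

5

Evaluate at each i in [0,6]:
  i=0: ✗ (none in [0,3])
  i=1: ✗ (none in [1,4])
  i=2: ✓ (witness j=5)
  i=3: ✓ (witness j=5)
  i=4: ✓ (witness j=5)
  i=5: ✓ (witness j=5)
  i=6: ✓ (witness j=6)
Positions where it holds: {2, 3, 4, 5, 6} → 5.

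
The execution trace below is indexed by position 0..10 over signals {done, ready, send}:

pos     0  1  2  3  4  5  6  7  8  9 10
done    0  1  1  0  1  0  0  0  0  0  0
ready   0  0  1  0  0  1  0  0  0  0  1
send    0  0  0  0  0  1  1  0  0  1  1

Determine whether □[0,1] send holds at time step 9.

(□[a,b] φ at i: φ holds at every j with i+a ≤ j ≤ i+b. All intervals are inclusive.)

Holds

Check send at every j in [9,10]:
  j=9: true
  j=10: true
All positions satisfy it → formula holds.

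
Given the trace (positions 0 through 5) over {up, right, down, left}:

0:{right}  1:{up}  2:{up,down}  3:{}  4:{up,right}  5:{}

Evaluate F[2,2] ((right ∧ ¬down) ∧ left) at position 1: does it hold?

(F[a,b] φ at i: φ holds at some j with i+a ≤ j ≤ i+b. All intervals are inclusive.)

Check ((right ∧ ¬down) ∧ left) at each j in [3,3]:
  j=3: false
No position in the window satisfies it → formula fails.

False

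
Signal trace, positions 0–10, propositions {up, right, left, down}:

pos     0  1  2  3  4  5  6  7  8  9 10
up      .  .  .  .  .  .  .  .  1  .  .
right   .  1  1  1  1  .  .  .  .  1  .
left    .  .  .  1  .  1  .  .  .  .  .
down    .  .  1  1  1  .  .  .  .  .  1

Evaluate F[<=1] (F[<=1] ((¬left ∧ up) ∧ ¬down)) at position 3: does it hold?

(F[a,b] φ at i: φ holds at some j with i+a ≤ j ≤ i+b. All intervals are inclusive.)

Check F[<=1] ((¬left ∧ up) ∧ ¬down) at each j in [3,4]:
  j=3: fails (none in [3,4])
  j=4: fails (none in [4,5])
No position in the window satisfies it → formula fails.

False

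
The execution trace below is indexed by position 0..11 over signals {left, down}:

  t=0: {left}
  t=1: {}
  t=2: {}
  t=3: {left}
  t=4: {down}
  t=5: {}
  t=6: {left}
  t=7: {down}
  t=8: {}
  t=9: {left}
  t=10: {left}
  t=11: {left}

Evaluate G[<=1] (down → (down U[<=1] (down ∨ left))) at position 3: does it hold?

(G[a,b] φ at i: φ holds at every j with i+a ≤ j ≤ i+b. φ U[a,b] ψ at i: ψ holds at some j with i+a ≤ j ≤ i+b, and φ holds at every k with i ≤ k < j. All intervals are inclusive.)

Check (down → (down U[<=1] (down ∨ left))) at every j in [3,4]:
  j=3: antecedent false → ✓
  j=4: antecedent true; consequent holds → ✓
All positions satisfy it → formula holds.

Yes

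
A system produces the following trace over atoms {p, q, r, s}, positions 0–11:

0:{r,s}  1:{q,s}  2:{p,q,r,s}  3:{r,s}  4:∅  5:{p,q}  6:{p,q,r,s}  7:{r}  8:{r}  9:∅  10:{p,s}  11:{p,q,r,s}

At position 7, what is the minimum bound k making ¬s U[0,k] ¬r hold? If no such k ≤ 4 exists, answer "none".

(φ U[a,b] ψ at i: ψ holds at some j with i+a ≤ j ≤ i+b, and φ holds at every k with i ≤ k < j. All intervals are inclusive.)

2

Need earliest j ≥ 7 with ¬r, and ¬s at every k in [7,j-1].
  j=7: rhs fails.
  j=8: rhs fails.
  j=9: rhs holds; lhs holds on [7,8]. k = 2.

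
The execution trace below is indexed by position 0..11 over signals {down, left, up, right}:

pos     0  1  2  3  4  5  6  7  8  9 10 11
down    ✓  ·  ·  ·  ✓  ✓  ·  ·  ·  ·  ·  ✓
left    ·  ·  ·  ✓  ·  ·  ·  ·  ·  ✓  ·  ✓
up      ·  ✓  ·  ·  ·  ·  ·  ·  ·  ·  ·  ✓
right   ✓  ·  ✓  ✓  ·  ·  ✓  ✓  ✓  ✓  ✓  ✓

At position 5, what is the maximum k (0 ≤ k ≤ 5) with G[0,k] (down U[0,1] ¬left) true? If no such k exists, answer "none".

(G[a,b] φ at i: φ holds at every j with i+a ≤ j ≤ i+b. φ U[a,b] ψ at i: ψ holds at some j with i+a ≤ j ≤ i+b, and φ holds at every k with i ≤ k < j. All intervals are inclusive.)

(down U[0,1] ¬left) must hold from j=5 onward; find where it first fails.
  j=5: holds
  j=6: holds
  j=7: holds
  j=8: holds
  j=9: fails
Holds on [5,8], so largest k = 3.

3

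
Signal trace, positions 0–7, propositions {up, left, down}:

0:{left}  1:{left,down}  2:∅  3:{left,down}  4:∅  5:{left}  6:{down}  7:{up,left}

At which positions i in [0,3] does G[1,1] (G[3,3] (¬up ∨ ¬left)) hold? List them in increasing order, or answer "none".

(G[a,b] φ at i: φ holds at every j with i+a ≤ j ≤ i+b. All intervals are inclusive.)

0, 1, 2

Evaluate at each i in [0,3]:
  i=0: ✓ (all of [1,1])
  i=1: ✓ (all of [2,2])
  i=2: ✓ (all of [3,3])
  i=3: ✗ (fails at j=4)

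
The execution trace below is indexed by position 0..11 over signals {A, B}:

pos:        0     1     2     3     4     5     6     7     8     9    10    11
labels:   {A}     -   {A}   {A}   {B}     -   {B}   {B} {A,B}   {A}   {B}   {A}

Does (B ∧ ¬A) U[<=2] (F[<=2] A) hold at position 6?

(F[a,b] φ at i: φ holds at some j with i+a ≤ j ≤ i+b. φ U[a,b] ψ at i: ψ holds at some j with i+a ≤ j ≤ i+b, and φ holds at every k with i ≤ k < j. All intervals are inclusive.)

Need some j in [6,8] with F[<=2] A, and (B ∧ ¬A) at every k in [6,j-1].
  j=6: F[<=2] A holds; no prefix to check → satisfied.

True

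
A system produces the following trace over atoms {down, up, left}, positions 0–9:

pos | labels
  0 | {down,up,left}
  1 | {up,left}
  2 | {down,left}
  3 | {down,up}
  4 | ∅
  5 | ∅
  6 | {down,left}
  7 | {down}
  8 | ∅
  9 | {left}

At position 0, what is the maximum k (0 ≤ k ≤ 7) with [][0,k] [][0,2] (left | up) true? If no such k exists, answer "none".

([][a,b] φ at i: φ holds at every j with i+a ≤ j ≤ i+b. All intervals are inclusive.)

[][0,2] (left | up) must hold from j=0 onward; find where it first fails.
  j=0: holds
  j=1: holds
  j=2: fails
Holds on [0,1], so largest k = 1.

1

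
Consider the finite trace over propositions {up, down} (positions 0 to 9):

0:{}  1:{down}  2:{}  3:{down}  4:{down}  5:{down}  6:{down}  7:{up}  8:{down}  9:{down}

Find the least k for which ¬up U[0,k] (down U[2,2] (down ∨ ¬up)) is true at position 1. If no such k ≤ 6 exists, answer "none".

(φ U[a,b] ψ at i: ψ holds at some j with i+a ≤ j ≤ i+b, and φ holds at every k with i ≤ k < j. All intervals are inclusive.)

2

Need earliest j ≥ 1 with (down U[2,2] (down ∨ ¬up)), and ¬up at every k in [1,j-1].
  j=1: rhs fails.
  j=2: rhs fails.
  j=3: rhs holds; lhs holds on [1,2]. k = 2.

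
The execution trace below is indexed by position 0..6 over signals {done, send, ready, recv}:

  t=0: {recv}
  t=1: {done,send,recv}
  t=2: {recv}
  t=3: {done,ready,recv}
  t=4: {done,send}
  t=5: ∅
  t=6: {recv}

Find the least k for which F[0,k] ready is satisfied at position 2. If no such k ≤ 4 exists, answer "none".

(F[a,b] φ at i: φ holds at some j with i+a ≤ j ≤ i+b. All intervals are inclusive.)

Scan j = 2,3,… for ready:
  j=2: fails
  j=3: holds
First hit at j=3, so smallest k = 3-2 = 1.

1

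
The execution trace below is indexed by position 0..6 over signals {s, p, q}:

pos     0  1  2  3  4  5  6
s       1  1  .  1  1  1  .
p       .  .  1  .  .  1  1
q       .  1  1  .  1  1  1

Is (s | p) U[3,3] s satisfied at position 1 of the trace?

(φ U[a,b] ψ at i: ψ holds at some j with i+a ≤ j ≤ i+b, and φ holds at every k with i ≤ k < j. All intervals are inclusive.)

Need some j in [4,4] with s, and (s | p) at every k in [1,j-1].
  j=4: s holds; (s | p) holds at every k in [1,3] → satisfied.

Holds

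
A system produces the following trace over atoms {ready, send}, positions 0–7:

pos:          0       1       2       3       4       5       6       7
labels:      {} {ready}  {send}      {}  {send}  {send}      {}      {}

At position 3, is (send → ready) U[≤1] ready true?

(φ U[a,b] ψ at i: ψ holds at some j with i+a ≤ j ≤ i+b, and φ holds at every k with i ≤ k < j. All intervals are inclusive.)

Need some j in [3,4] with ready, and (send → ready) at every k in [3,j-1].
  j=3: ready false.
  j=4: ready false.
No j in the window works → until fails.

Does not hold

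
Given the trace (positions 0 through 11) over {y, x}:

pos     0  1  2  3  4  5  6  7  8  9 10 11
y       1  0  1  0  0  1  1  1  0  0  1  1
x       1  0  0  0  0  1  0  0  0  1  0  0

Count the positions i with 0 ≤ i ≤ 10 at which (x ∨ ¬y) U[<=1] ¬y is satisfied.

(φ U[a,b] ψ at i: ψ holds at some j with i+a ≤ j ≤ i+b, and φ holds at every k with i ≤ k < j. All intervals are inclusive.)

6

Evaluate at each i in [0,10]:
  i=0: ✓ (rhs at j=1; lhs holds on [0,0])
  i=1: ✓ (rhs at j=1)
  i=2: ✗ (lhs fails at k=2 before rhs at j=3)
  i=3: ✓ (rhs at j=3)
  i=4: ✓ (rhs at j=4)
  i=5: ✗ (no rhs in [5,6])
  i=6: ✗ (no rhs in [6,7])
  i=7: ✗ (lhs fails at k=7 before rhs at j=8)
  i=8: ✓ (rhs at j=8)
  i=9: ✓ (rhs at j=9)
  i=10: ✗ (no rhs in [10,11])
Positions where it holds: {0, 1, 3, 4, 8, 9} → 6.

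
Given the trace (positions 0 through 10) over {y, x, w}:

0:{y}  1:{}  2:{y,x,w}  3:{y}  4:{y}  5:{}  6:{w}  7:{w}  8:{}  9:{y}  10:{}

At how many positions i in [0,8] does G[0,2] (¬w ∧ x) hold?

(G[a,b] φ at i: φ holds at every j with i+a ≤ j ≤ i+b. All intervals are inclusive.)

Evaluate at each i in [0,8]:
  i=0: ✗ (fails at j=0)
  i=1: ✗ (fails at j=1)
  i=2: ✗ (fails at j=2)
  i=3: ✗ (fails at j=3)
  i=4: ✗ (fails at j=4)
  i=5: ✗ (fails at j=5)
  i=6: ✗ (fails at j=6)
  i=7: ✗ (fails at j=7)
  i=8: ✗ (fails at j=8)
Positions where it holds: {} → 0.

0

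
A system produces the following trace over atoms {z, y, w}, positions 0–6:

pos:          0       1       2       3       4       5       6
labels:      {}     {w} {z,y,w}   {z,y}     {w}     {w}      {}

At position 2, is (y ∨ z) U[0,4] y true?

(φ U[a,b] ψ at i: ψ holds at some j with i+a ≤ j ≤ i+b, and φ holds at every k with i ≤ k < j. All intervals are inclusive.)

Yes

Need some j in [2,6] with y, and (y ∨ z) at every k in [2,j-1].
  j=2: y holds; no prefix to check → satisfied.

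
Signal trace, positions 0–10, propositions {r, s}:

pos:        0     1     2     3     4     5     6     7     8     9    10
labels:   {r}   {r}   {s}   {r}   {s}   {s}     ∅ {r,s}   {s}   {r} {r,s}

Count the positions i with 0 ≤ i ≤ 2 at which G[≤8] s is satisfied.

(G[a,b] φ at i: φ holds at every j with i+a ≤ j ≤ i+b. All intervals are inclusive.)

Evaluate at each i in [0,2]:
  i=0: ✗ (fails at j=0)
  i=1: ✗ (fails at j=1)
  i=2: ✗ (fails at j=3)
Positions where it holds: {} → 0.

0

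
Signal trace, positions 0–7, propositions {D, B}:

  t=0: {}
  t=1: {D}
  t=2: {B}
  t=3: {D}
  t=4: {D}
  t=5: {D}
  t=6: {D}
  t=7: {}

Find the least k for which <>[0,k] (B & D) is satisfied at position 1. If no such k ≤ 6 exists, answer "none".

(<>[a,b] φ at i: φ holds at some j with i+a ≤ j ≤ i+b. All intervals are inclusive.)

Scan j = 1,2,… for (B & D):
  j=1: fails
  j=2: fails
  j=3: fails
  j=4: fails
  j=5: fails
  j=6: fails
  j=7: fails
No j in [1,7] satisfies it → none.

none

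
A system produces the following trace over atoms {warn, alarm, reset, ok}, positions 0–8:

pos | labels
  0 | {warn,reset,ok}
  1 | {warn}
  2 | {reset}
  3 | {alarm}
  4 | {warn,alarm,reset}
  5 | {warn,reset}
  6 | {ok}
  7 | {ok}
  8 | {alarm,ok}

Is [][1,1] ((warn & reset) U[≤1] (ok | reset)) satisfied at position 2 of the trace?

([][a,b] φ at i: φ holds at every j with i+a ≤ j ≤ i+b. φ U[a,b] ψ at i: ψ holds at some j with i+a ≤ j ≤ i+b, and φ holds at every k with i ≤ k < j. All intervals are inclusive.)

Check ((warn & reset) U[≤1] (ok | reset)) at every j in [3,3]:
  j=3: fails
Fails at j=3 → formula fails.

False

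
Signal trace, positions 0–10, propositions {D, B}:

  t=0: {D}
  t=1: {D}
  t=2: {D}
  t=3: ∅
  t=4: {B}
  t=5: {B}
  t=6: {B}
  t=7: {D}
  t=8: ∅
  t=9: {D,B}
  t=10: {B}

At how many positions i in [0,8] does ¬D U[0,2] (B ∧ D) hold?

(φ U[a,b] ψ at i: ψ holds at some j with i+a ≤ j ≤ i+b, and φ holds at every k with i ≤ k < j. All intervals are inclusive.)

1

Evaluate at each i in [0,8]:
  i=0: ✗ (no rhs in [0,2])
  i=1: ✗ (no rhs in [1,3])
  i=2: ✗ (no rhs in [2,4])
  i=3: ✗ (no rhs in [3,5])
  i=4: ✗ (no rhs in [4,6])
  i=5: ✗ (no rhs in [5,7])
  i=6: ✗ (no rhs in [6,8])
  i=7: ✗ (lhs fails at k=7 before rhs at j=9)
  i=8: ✓ (rhs at j=9; lhs holds on [8,8])
Positions where it holds: {8} → 1.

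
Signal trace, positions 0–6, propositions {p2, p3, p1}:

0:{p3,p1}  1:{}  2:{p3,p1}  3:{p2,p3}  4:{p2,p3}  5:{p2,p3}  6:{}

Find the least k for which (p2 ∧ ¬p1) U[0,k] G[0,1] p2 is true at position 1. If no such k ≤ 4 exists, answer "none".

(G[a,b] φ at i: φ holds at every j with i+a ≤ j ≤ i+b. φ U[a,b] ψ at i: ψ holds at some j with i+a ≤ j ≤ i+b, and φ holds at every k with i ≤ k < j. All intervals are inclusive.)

Need earliest j ≥ 1 with G[0,1] p2, and (p2 ∧ ¬p1) at every k in [1,j-1].
  j=1: rhs fails.
  j=2: rhs fails.
  j=3: rhs holds but lhs fails at k=1.
  j=4: rhs holds but lhs fails at k=1.
  j=5: rhs fails.
No witness within the range → none.

none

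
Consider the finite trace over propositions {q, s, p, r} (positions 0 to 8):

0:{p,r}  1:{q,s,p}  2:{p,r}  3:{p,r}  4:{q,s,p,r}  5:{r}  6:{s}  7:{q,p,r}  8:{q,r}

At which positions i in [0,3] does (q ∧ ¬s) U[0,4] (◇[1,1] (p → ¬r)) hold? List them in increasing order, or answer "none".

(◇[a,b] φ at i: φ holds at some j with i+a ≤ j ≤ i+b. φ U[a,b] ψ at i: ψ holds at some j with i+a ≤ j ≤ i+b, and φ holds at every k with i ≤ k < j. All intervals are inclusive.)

Evaluate at each i in [0,3]:
  i=0: ✓ (rhs at j=0)
  i=1: ✗ (lhs fails at k=1 before rhs at j=4)
  i=2: ✗ (lhs fails at k=2 before rhs at j=4)
  i=3: ✗ (lhs fails at k=3 before rhs at j=4)

0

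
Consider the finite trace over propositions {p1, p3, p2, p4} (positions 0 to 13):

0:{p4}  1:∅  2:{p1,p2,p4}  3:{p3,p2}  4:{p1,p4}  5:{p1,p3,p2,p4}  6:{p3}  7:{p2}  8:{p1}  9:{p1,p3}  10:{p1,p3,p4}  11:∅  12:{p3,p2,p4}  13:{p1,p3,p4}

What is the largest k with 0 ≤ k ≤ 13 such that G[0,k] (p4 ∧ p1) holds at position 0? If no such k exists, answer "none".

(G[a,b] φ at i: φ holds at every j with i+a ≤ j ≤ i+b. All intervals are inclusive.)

none

(p4 ∧ p1) must hold from j=0 onward; find where it first fails.
  j=0: fails → no k works.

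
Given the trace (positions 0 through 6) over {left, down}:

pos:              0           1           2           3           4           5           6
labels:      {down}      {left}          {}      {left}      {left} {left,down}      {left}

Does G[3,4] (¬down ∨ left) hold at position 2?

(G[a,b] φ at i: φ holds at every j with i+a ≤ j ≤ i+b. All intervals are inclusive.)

Yes

Check (¬down ∨ left) at every j in [5,6]:
  j=5: true
  j=6: true
All positions satisfy it → formula holds.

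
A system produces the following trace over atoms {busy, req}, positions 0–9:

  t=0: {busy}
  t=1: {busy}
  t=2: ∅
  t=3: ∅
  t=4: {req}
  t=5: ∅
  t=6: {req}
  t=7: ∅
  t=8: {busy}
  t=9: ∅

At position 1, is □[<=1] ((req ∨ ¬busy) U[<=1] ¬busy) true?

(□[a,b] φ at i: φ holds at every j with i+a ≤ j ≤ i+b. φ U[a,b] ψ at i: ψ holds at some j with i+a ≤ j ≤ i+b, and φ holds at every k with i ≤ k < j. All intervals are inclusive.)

No

Check ((req ∨ ¬busy) U[<=1] ¬busy) at every j in [1,2]:
  j=1: fails
  j=2: holds
Fails at j=1 → formula fails.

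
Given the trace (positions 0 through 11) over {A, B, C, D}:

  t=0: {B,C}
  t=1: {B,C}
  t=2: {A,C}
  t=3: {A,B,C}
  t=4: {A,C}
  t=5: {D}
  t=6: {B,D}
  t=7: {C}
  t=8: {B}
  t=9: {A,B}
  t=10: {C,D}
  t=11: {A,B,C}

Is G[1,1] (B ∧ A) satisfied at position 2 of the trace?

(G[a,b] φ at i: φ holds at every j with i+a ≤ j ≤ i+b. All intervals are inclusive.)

Check (B ∧ A) at every j in [3,3]:
  j=3: true
All positions satisfy it → formula holds.

True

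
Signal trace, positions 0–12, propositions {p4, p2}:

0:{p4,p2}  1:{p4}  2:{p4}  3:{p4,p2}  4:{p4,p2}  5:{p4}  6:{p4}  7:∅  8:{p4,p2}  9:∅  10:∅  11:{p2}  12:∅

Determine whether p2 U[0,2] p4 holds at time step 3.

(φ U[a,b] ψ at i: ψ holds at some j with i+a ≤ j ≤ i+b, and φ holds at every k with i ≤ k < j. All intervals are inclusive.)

Need some j in [3,5] with p4, and p2 at every k in [3,j-1].
  j=3: p4 holds; no prefix to check → satisfied.

Yes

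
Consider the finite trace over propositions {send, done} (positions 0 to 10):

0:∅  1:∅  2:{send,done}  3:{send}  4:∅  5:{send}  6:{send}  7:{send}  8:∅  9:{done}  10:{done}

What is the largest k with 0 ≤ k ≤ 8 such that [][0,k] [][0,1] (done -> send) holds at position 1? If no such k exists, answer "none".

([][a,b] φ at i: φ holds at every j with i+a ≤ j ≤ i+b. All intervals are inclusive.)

6

[][0,1] (done -> send) must hold from j=1 onward; find where it first fails.
  j=1: holds
  j=2: holds
  j=3: holds
  j=4: holds
  j=5: holds
  j=6: holds
  j=7: holds
  j=8: fails
Holds on [1,7], so largest k = 6.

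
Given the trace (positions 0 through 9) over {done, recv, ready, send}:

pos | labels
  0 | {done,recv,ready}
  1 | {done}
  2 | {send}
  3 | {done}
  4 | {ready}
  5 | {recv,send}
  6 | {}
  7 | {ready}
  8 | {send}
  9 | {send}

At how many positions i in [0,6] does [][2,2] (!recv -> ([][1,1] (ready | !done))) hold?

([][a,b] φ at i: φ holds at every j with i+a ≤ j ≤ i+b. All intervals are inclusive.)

6

Evaluate at each i in [0,6]:
  i=0: ✗ (fails at j=2)
  i=1: ✓ (all of [3,3])
  i=2: ✓ (all of [4,4])
  i=3: ✓ (all of [5,5])
  i=4: ✓ (all of [6,6])
  i=5: ✓ (all of [7,7])
  i=6: ✓ (all of [8,8])
Positions where it holds: {1, 2, 3, 4, 5, 6} → 6.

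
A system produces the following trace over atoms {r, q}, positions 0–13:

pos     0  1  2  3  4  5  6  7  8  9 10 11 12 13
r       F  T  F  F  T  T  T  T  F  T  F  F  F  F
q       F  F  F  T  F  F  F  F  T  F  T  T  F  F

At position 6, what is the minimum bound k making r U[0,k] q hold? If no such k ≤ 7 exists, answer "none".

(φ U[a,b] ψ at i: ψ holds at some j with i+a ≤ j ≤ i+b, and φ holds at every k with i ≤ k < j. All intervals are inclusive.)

Need earliest j ≥ 6 with q, and r at every k in [6,j-1].
  j=6: rhs fails.
  j=7: rhs fails.
  j=8: rhs holds; lhs holds on [6,7]. k = 2.

2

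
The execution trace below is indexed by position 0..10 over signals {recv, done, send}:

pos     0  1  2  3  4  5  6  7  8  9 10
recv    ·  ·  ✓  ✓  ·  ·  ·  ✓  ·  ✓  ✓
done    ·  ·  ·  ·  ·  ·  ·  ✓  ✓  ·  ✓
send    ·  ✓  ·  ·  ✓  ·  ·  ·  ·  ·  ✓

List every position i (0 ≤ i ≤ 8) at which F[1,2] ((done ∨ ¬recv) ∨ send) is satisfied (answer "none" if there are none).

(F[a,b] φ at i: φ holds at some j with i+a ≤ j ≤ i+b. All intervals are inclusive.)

0, 2, 3, 4, 5, 6, 7, 8

Evaluate at each i in [0,8]:
  i=0: ✓ (witness j=1)
  i=1: ✗ (none in [2,3])
  i=2: ✓ (witness j=4)
  i=3: ✓ (witness j=4)
  i=4: ✓ (witness j=5)
  i=5: ✓ (witness j=6)
  i=6: ✓ (witness j=7)
  i=7: ✓ (witness j=8)
  i=8: ✓ (witness j=10)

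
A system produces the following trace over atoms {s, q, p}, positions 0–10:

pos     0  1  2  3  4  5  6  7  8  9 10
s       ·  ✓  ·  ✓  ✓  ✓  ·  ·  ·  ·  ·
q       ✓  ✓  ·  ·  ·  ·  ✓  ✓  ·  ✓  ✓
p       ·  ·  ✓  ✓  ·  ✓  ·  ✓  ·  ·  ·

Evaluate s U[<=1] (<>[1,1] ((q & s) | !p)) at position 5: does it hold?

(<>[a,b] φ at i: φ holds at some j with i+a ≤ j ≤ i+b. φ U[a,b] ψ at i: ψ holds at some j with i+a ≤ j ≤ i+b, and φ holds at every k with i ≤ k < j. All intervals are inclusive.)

Need some j in [5,6] with <>[1,1] ((q & s) | !p), and s at every k in [5,j-1].
  j=5: <>[1,1] ((q & s) | !p) holds; no prefix to check → satisfied.

Holds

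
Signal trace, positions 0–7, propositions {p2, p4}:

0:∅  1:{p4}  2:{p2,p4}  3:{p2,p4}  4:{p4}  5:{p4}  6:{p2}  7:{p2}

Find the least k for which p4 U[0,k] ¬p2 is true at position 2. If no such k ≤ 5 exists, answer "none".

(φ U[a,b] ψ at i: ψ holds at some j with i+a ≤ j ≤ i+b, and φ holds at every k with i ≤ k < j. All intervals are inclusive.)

Need earliest j ≥ 2 with ¬p2, and p4 at every k in [2,j-1].
  j=2: rhs fails.
  j=3: rhs fails.
  j=4: rhs holds; lhs holds on [2,3]. k = 2.

2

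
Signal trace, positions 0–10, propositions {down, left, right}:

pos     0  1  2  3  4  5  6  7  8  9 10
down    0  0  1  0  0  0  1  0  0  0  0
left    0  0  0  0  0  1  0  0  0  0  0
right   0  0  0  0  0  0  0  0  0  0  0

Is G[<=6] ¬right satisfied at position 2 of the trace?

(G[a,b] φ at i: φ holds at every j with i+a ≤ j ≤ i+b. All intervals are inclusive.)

True

Check ¬right at every j in [2,8]:
  j=2: true
  j=3: true
  j=4: true
  j=5: true
  j=6: true
  j=7: true
  j=8: true
All positions satisfy it → formula holds.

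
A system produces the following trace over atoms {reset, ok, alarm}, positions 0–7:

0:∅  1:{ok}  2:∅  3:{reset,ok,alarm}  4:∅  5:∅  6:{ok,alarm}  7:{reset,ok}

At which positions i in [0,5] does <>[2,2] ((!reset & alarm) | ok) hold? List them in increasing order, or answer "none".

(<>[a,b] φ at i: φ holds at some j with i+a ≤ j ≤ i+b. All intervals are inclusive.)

Evaluate at each i in [0,5]:
  i=0: ✗ (none in [2,2])
  i=1: ✓ (witness j=3)
  i=2: ✗ (none in [4,4])
  i=3: ✗ (none in [5,5])
  i=4: ✓ (witness j=6)
  i=5: ✓ (witness j=7)

1, 4, 5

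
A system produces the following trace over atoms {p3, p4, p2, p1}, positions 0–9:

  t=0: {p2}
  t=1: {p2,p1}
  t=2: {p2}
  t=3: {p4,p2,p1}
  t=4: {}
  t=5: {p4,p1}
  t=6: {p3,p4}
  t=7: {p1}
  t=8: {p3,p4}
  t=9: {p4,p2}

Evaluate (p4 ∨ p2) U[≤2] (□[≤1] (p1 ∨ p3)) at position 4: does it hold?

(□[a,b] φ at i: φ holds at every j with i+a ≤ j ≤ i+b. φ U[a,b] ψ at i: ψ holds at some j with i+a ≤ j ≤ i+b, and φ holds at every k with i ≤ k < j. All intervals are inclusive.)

Need some j in [4,6] with □[≤1] (p1 ∨ p3), and (p4 ∨ p2) at every k in [4,j-1].
  j=4: □[≤1] (p1 ∨ p3) — fails at 4.
  j=5: □[≤1] (p1 ∨ p3) holds, but (p4 ∨ p2) fails at k=4 → not this j.
  j=6: □[≤1] (p1 ∨ p3) holds, but (p4 ∨ p2) fails at k=4 → not this j.
No j in the window works → until fails.

No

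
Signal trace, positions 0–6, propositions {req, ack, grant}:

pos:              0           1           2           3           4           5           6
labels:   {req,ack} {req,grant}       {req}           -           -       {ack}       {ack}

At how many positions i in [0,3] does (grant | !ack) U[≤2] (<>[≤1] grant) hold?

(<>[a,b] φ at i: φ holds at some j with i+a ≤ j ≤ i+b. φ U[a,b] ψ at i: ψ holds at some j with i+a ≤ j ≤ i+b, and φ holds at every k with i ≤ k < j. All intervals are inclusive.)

Evaluate at each i in [0,3]:
  i=0: ✓ (rhs at j=0)
  i=1: ✓ (rhs at j=1)
  i=2: ✗ (no rhs in [2,4])
  i=3: ✗ (no rhs in [3,5])
Positions where it holds: {0, 1} → 2.

2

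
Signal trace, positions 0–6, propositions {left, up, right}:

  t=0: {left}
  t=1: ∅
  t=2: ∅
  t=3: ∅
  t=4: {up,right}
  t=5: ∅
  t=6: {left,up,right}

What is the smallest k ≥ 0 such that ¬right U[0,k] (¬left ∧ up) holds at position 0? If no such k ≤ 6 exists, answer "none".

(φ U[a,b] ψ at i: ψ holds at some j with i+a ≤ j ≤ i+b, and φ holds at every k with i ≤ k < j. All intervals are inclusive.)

Need earliest j ≥ 0 with (¬left ∧ up), and ¬right at every k in [0,j-1].
  j=0: rhs fails.
  j=1: rhs fails.
  j=2: rhs fails.
  j=3: rhs fails.
  j=4: rhs holds; lhs holds on [0,3]. k = 4.

4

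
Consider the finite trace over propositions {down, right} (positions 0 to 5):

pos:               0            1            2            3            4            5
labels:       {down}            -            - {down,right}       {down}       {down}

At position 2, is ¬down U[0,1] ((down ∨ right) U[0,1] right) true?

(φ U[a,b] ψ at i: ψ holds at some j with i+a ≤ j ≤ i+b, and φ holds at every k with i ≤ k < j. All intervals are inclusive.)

Holds

Need some j in [2,3] with ((down ∨ right) U[0,1] right), and ¬down at every k in [2,j-1].
  j=2: ((down ∨ right) U[0,1] right) — fails.
  j=3: ((down ∨ right) U[0,1] right) holds; ¬down holds at every k in [2,2] → satisfied.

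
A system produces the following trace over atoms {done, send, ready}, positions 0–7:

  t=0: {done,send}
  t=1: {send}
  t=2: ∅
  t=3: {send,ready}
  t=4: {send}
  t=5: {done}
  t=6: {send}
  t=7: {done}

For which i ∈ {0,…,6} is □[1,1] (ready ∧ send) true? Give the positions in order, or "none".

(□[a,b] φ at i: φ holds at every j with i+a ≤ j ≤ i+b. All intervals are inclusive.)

Evaluate at each i in [0,6]:
  i=0: ✗ (fails at j=1)
  i=1: ✗ (fails at j=2)
  i=2: ✓ (all of [3,3])
  i=3: ✗ (fails at j=4)
  i=4: ✗ (fails at j=5)
  i=5: ✗ (fails at j=6)
  i=6: ✗ (fails at j=7)

2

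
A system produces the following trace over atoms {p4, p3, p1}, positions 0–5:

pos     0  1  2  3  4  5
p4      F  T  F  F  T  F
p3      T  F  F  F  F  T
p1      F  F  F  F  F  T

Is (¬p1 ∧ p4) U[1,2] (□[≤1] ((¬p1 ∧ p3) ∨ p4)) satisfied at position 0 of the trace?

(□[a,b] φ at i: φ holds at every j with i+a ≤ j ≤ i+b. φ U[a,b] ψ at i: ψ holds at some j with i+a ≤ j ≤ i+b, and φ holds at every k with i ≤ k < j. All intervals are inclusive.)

Need some j in [1,2] with □[≤1] ((¬p1 ∧ p3) ∨ p4), and (¬p1 ∧ p4) at every k in [0,j-1].
  j=1: □[≤1] ((¬p1 ∧ p3) ∨ p4) — fails at 2.
  j=2: □[≤1] ((¬p1 ∧ p3) ∨ p4) — fails at 2.
No j in the window works → until fails.

No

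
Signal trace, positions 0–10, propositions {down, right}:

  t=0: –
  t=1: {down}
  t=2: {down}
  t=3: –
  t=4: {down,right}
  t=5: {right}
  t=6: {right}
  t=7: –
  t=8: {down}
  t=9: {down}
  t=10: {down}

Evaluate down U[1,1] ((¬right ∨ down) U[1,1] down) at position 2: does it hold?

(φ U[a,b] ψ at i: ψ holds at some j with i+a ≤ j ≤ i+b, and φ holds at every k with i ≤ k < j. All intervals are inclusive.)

True

Need some j in [3,3] with ((¬right ∨ down) U[1,1] down), and down at every k in [2,j-1].
  j=3: ((¬right ∨ down) U[1,1] down) holds; down holds at every k in [2,2] → satisfied.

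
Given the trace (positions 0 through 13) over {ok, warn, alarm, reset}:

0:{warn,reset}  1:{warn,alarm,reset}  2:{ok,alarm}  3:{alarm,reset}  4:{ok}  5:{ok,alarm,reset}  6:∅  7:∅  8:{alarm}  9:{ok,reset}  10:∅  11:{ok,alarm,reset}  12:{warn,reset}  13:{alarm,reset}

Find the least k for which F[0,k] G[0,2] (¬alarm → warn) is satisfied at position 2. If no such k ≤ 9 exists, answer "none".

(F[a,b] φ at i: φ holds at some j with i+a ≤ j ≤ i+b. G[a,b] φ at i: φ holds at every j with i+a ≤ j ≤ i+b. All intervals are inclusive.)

Scan j = 2,3,… for G[0,2] (¬alarm → warn):
  j=2: fails
  j=3: fails
  j=4: fails
  j=5: fails
  j=6: fails
  j=7: fails
  j=8: fails
  j=9: fails
  j=10: fails
  j=11: holds
First hit at j=11, so smallest k = 11-2 = 9.

9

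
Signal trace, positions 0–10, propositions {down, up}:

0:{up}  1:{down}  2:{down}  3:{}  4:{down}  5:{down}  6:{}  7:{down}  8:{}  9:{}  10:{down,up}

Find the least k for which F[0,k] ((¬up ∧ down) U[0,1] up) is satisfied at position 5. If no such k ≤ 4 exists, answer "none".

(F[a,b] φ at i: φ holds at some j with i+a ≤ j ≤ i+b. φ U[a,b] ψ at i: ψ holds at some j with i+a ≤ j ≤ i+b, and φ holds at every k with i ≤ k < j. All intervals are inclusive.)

none

Scan j = 5,6,… for ((¬up ∧ down) U[0,1] up):
  j=5: fails
  j=6: fails
  j=7: fails
  j=8: fails
  j=9: fails
No j in [5,9] satisfies it → none.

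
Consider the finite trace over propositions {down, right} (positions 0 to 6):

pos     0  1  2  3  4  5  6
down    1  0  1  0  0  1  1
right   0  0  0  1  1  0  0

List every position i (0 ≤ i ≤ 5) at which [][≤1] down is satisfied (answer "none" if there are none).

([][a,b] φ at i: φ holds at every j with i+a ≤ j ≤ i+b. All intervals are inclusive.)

5

Evaluate at each i in [0,5]:
  i=0: ✗ (fails at j=1)
  i=1: ✗ (fails at j=1)
  i=2: ✗ (fails at j=3)
  i=3: ✗ (fails at j=3)
  i=4: ✗ (fails at j=4)
  i=5: ✓ (all of [5,6])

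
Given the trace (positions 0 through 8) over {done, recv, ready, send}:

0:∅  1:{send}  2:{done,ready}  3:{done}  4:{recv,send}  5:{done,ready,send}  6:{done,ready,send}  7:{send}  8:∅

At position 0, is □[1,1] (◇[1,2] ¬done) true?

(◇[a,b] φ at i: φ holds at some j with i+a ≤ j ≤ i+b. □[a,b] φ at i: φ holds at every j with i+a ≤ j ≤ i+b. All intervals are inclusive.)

Check ◇[1,2] ¬done at every j in [1,1]:
  j=1: fails (none in [2,3])
Fails at j=1 → formula fails.

No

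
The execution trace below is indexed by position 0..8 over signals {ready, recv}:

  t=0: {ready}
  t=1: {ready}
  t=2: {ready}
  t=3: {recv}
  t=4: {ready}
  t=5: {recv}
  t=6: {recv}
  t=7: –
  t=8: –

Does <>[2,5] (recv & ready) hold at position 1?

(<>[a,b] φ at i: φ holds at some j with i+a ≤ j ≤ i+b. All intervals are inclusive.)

False

Check (recv & ready) at each j in [3,6]:
  j=3: false
  j=4: false
  j=5: false
  j=6: false
No position in the window satisfies it → formula fails.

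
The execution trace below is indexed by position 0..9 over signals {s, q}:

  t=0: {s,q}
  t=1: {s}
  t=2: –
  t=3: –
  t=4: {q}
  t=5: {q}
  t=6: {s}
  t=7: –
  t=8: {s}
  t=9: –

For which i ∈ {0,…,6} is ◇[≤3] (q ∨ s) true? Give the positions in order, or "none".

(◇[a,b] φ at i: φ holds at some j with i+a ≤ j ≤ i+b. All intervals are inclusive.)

0, 1, 2, 3, 4, 5, 6

Evaluate at each i in [0,6]:
  i=0: ✓ (witness j=0)
  i=1: ✓ (witness j=1)
  i=2: ✓ (witness j=4)
  i=3: ✓ (witness j=4)
  i=4: ✓ (witness j=4)
  i=5: ✓ (witness j=5)
  i=6: ✓ (witness j=6)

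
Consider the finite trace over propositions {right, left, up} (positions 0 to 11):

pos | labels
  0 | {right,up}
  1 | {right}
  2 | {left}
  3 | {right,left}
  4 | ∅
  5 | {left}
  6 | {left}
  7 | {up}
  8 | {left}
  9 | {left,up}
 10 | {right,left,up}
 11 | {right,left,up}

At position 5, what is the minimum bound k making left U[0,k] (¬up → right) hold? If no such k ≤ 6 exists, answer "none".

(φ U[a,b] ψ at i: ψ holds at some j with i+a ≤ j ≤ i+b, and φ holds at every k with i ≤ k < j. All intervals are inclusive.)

Need earliest j ≥ 5 with (¬up → right), and left at every k in [5,j-1].
  j=5: rhs fails.
  j=6: rhs fails.
  j=7: rhs holds; lhs holds on [5,6]. k = 2.

2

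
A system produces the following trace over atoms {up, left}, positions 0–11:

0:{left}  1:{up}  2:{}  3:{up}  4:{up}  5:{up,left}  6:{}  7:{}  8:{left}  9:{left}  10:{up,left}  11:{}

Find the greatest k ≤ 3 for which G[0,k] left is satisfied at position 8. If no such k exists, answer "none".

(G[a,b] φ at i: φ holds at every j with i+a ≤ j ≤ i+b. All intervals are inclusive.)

2

left must hold from j=8 onward; find where it first fails.
  j=8: holds
  j=9: holds
  j=10: holds
  j=11: fails
Holds on [8,10], so largest k = 2.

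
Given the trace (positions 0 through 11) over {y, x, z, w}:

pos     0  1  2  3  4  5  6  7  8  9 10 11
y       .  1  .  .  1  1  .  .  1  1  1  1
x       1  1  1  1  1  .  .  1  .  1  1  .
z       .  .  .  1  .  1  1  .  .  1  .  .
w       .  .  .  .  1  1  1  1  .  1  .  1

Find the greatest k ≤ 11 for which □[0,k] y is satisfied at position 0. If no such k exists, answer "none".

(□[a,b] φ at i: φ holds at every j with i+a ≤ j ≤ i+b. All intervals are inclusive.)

none

y must hold from j=0 onward; find where it first fails.
  j=0: fails → no k works.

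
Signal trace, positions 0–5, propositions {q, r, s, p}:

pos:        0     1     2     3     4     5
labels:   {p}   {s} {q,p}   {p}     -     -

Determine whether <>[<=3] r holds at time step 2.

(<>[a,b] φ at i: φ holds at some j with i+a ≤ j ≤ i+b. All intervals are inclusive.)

Does not hold

Check r at each j in [2,5]:
  j=2: false
  j=3: false
  j=4: false
  j=5: false
No position in the window satisfies it → formula fails.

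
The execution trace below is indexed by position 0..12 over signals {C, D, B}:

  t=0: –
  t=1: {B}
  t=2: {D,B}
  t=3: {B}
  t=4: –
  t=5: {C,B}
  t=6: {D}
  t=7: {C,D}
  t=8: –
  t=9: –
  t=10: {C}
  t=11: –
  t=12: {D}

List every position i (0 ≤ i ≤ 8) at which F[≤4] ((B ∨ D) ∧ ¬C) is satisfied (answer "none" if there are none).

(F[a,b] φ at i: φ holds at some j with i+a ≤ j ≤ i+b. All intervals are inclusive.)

Evaluate at each i in [0,8]:
  i=0: ✓ (witness j=1)
  i=1: ✓ (witness j=1)
  i=2: ✓ (witness j=2)
  i=3: ✓ (witness j=3)
  i=4: ✓ (witness j=6)
  i=5: ✓ (witness j=6)
  i=6: ✓ (witness j=6)
  i=7: ✗ (none in [7,11])
  i=8: ✓ (witness j=12)

0, 1, 2, 3, 4, 5, 6, 8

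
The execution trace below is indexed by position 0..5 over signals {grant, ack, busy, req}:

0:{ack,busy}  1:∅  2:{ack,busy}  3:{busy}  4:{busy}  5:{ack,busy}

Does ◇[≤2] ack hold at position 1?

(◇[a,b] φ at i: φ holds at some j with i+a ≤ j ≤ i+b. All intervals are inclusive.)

Holds

Check ack at each j in [1,3]:
  j=1: false
  j=2: true
  j=3: false
Found at j=2 → formula holds.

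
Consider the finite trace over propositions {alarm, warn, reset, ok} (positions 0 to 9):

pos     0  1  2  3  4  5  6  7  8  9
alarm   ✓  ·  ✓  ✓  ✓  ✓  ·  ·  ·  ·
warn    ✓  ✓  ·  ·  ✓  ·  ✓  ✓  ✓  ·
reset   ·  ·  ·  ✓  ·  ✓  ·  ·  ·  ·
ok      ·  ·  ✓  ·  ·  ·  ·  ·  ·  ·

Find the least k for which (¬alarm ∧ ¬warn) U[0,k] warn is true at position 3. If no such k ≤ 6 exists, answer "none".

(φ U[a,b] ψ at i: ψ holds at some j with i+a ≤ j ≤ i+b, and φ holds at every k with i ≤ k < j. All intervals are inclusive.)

Need earliest j ≥ 3 with warn, and (¬alarm ∧ ¬warn) at every k in [3,j-1].
  j=3: rhs fails.
  j=4: rhs holds but lhs fails at k=3.
  j=5: rhs fails.
  j=6: rhs holds but lhs fails at k=3.
  j=7: rhs holds but lhs fails at k=3.
  j=8: rhs holds but lhs fails at k=3.
  j=9: rhs fails.
No witness within the range → none.

none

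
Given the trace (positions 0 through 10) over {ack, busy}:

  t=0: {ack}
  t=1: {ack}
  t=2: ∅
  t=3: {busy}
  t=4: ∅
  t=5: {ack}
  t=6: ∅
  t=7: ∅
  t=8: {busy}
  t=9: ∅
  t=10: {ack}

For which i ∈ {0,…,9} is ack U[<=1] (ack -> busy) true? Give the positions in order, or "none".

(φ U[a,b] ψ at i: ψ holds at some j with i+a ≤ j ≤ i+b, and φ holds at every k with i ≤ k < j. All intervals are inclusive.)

1, 2, 3, 4, 5, 6, 7, 8, 9

Evaluate at each i in [0,9]:
  i=0: ✗ (no rhs in [0,1])
  i=1: ✓ (rhs at j=2; lhs holds on [1,1])
  i=2: ✓ (rhs at j=2)
  i=3: ✓ (rhs at j=3)
  i=4: ✓ (rhs at j=4)
  i=5: ✓ (rhs at j=6; lhs holds on [5,5])
  i=6: ✓ (rhs at j=6)
  i=7: ✓ (rhs at j=7)
  i=8: ✓ (rhs at j=8)
  i=9: ✓ (rhs at j=9)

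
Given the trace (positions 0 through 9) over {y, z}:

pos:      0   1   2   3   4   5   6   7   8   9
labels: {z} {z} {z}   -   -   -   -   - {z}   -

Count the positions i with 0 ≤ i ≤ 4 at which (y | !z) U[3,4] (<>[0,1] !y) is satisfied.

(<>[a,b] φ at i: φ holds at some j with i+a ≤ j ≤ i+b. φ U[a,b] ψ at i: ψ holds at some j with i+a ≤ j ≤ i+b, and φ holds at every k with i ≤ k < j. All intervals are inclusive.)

2

Evaluate at each i in [0,4]:
  i=0: ✗ (lhs fails at k=0 before rhs at j=3)
  i=1: ✗ (lhs fails at k=1 before rhs at j=4)
  i=2: ✗ (lhs fails at k=2 before rhs at j=5)
  i=3: ✓ (rhs at j=6; lhs holds on [3,5])
  i=4: ✓ (rhs at j=7; lhs holds on [4,6])
Positions where it holds: {3, 4} → 2.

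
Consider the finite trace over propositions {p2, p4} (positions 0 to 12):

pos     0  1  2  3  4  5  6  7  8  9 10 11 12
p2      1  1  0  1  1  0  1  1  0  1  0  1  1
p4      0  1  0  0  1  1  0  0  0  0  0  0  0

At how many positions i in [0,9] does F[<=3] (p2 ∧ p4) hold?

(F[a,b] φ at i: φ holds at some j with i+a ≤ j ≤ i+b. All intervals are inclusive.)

5

Evaluate at each i in [0,9]:
  i=0: ✓ (witness j=1)
  i=1: ✓ (witness j=1)
  i=2: ✓ (witness j=4)
  i=3: ✓ (witness j=4)
  i=4: ✓ (witness j=4)
  i=5: ✗ (none in [5,8])
  i=6: ✗ (none in [6,9])
  i=7: ✗ (none in [7,10])
  i=8: ✗ (none in [8,11])
  i=9: ✗ (none in [9,12])
Positions where it holds: {0, 1, 2, 3, 4} → 5.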